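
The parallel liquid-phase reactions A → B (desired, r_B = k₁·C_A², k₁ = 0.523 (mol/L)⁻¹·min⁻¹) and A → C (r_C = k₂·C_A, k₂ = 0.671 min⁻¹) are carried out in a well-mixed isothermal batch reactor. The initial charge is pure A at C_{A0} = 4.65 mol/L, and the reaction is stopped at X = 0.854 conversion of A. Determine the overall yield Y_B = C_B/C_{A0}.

C_A = C_{A0}(1−X) = 0.6789 mol/L.
Along a PFR/batch, dC_C/dC_A = −r_C/(r_B+r_C) = −k₂/(k₂+k₁·C_A).
Integrating from C_{A0} to C_A: C_C = (0.671/0.523)·ln[(0.671+0.523·4.65)/(0.671+0.523·0.679)] = 1.283·ln(3.103/1.026) = 1.420 mol/L.
Then C_B = (C_{A0}−C_A) − C_C = 3.971 − 1.420 = 2.551 mol/L.
Y_B = C_B/C_{A0} = 2.551/4.65 = 0.549.

0.549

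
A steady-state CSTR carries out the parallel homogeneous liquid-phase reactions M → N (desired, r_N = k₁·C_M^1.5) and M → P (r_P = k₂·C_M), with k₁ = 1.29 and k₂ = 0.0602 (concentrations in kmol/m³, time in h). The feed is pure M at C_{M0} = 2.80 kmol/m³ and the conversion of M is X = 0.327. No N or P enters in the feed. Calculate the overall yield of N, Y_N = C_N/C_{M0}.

0.316

Exit C_M = C_{M0}(1−X) = 2.80×0.673 = 1.884 kmol/m³.
Rates in a CSTR are evaluated at the outlet concentration: r_N = 1.29×1.884^1.5 = 3.337, r_P = 0.0602×1.884 = 0.1134.
Fraction of consumed M going to N: r_N/(r_N+r_P) = 0.9671.
C_N = 0.9671·C_{M0}·X = 0.9671×2.80×0.327 = 0.885 kmol/m³; Y_N = C_N/C_{M0} = 0.316.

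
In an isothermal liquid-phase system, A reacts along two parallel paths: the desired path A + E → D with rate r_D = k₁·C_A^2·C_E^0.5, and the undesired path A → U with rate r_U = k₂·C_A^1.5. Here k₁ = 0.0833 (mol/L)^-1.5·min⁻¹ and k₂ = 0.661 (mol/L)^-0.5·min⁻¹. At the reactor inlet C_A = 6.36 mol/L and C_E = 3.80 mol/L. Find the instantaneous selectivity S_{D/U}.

0.620

S_{D/U} = r_D/r_U = (k₁·C_A^2·C_E^0.5)/(k₂·C_A^1.5) = (k₁/k₂)·C_A^0.5·C_E^0.5.
= (0.0833×6.360^2×3.800^0.5) / (0.661×6.360^1.5) = 6.568/10.60 = 0.620.
Since the desired path is higher order in A, keeping C_A high (PFR or concentrated feed) favours D.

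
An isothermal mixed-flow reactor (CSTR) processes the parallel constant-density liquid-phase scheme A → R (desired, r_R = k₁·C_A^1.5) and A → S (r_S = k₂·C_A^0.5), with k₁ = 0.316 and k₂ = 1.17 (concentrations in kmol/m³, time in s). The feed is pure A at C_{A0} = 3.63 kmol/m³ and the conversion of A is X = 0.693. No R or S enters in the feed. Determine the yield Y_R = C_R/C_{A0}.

Exit C_A = C_{A0}(1−X) = 3.63×0.307 = 1.114 kmol/m³.
In a CSTR the entire volume is at exit conditions, so r_R = 0.316×1.114^1.5 = 0.3718 and r_S = 1.17×1.114^0.5 = 1.235.
Fraction of consumed A going to R: r_R/(r_R+r_S) = 0.2314.
C_R = 0.2314·C_{A0}·X = 0.2314×3.63×0.693 = 0.582 kmol/m³; Y_R = C_R/C_{A0} = 0.160.

0.160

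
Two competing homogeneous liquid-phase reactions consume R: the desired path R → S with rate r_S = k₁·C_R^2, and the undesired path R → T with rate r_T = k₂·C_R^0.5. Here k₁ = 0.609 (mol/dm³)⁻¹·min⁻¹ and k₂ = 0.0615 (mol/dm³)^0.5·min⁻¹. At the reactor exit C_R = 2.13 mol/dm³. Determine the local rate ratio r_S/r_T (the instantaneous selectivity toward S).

30.8

S_{S/T} = r_S/r_T = (k₁·C_R^2)/(k₂·C_R^0.5) = (k₁/k₂)·C_R^1.5.
= (0.609×2.130^2) / (0.0615×2.130^0.5) = 2.763/0.08976 = 30.8.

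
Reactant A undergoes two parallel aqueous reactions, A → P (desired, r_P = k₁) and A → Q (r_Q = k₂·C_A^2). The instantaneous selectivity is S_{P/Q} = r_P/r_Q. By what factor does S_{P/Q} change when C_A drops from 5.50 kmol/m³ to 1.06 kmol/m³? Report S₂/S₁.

S_{P/Q} = (k₁/k₂)·C_A^-2, so S₂/S₁ = (C_{A,2}/C_{A,1})^-2.
= (1.06/5.50)^(-2) = (0.1927)^(-2) = 26.9.

26.9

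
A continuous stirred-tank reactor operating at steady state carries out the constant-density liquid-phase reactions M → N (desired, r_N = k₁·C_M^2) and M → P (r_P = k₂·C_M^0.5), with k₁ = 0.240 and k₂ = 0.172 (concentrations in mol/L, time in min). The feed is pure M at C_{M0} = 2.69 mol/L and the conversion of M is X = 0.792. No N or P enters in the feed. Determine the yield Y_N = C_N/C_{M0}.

0.292

Exit C_M = C_{M0}(1−X) = 2.69×0.208 = 0.5595 mol/L.
Rates in a CSTR are evaluated at the outlet concentration: r_N = 0.240×0.5595^2 = 0.07514, r_P = 0.172×0.5595^0.5 = 0.1287.
Fraction of consumed M going to N: r_N/(r_N+r_P) = 0.3687.
C_N = 0.3687·C_{M0}·X = 0.3687×2.69×0.792 = 0.785 mol/L; Y_N = C_N/C_{M0} = 0.292.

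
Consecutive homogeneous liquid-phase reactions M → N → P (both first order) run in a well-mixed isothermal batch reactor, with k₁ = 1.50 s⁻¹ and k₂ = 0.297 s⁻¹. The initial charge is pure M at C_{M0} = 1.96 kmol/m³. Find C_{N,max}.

For a first-order series the maximum intermediate yield is C_{N,max}/C_{M0} = (k₁/k₂)^[k₂/(k₂−k₁)].
= (1.50/0.297)^(0.297/(0.297−1.50)) = (5.051)^(-0.2469) = 0.6704.
C_{N,max} = 0.6704×1.96 = 1.31 kmol/m³.

1.31 kmol/m³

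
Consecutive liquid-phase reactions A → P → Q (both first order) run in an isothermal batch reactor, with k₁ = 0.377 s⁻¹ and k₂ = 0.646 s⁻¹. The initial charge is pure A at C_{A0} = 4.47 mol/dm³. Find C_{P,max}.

For a first-order series the maximum intermediate yield is C_{P,max}/C_{A0} = (k₁/k₂)^[k₂/(k₂−k₁)].
= (0.377/0.646)^(0.646/(0.646−0.377)) = (0.5836)^(2.401) = 0.2744.
C_{P,max} = 0.2744×4.47 = 1.23 mol/dm³.

1.23 mol/dm³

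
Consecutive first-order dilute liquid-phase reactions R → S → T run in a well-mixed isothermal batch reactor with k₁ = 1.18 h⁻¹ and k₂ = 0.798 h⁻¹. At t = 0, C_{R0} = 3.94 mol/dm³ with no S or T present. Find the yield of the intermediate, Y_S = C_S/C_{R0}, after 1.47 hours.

0.411

For first-order series with pure R initially, C_S(t) = k₁C_{R0}/(k₂−k₁)·(e^(−k₁t) − e^(−k₂t)).
e^(−k₁t) = e^(−1.18×1.47) = e^(−1.735) = 0.1765; e^(−k₂t) = e^(−1.173) = 0.3094.
C_S = 1.18×3.94/(0.798−1.18) × (0.1765−0.3094) = (-12.17)×(-0.1329) = 1.618 mol/dm³.
Y_S = C_S/C_{R0} = 1.618/3.94 = 0.411.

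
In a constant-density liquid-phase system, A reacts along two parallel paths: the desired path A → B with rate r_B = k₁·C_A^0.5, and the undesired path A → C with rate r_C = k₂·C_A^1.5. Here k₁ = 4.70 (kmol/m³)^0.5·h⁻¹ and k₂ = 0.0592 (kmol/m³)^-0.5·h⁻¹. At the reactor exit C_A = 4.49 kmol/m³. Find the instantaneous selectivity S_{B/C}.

S_{B/C} = r_B/r_C = (k₁·C_A^0.5)/(k₂·C_A^1.5) = (k₁/k₂)·C_A⁻¹.
= (4.70×4.490^0.5) / (0.0592×4.490^1.5) = 9.959/0.5632 = 17.7.
The undesired path is higher order in A, so low C_A (CSTR or dilute feed) favours B.

17.7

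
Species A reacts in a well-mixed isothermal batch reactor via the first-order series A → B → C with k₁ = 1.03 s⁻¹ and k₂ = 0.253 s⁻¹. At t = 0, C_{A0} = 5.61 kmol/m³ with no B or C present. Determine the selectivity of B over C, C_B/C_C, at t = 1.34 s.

The intermediate concentration in a first-order A→B→C sequence is C_B = k₁C_{A0}(e^(−k₁t) − e^(−k₂t))/(k₂−k₁).
e^(−k₁t) = e^(−1.03×1.34) = e^(−1.380) = 0.2515; e^(−k₂t) = e^(−0.3390) = 0.7125.
C_B = 1.03×5.61/(0.253−1.03) × (0.2515−0.7125) = (-7.437)×(-0.4609) = 3.428 kmol/m³.
C_A = C_{A0}e^(−k₁t) = 1.411 kmol/m³, so C_C = C_{A0}−C_A−C_B = 0.7711 kmol/m³; C_B/C_C = 4.45.

4.45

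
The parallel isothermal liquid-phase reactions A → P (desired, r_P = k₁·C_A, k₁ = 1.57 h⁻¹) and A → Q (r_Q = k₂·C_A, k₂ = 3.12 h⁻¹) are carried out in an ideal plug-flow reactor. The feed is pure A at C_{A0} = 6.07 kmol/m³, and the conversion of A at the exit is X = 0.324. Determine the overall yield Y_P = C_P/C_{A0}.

0.108

C_A = C_{A0}(1−X) = 4.103 kmol/m³.
Both paths are first order in A, so the instantaneous fraction to P is constant: dC_P/d(−C_A) = k₁/(k₁+k₂) = 0.3348.
C_P = 0.3348·(C_{A0}−C_A) = 0.3348×1.967 = 0.658 kmol/m³.
Y_P = C_P/C_{A0} = 0.6584/6.07 = 0.108.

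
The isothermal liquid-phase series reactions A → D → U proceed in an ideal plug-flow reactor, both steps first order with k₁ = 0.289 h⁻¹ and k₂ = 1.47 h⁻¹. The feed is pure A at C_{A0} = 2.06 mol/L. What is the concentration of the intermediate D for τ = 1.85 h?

Solving the coupled first-order balances gives C_D(τ) = [k₁/(k₂−k₁)]·C_{A0}·(e^(−k₁τ) − e^(−k₂τ)).
e^(−k₁τ) = e^(−0.289×1.85) = e^(−0.5346) = 0.5859; e^(−k₂τ) = e^(−2.720) = 0.06591.
C_D = 0.289×2.06/(1.47−0.289) × (0.5859−0.06591) = 0.5041×0.5200 = 0.2621 mol/L.

0.262 mol/L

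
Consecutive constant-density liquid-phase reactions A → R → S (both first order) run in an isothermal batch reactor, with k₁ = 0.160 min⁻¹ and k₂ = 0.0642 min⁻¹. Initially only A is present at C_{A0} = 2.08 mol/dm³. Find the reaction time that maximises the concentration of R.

The intermediate peaks when r₁ = r₂, i.e. k₁e^(−k₁t) = k₂e^(−k₂t), giving t_opt = ln(k₂/k₁)/(k₂−k₁).
= ln(0.0642/0.160)/(0.0642−0.160) = ln(0.4012)/-0.09580 = -0.9132/-0.09580 = 9.53 min.

9.53 min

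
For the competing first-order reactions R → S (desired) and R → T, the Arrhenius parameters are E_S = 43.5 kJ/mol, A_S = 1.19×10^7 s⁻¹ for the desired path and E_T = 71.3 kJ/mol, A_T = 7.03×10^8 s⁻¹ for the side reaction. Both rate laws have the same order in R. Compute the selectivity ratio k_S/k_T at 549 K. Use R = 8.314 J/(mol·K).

7.48

Since both paths have the same order in R, the concentration cancels and S_{S/T} = k_S/k_T = (A_S/A_T)·exp[(E_T−E_S)/(RT)].
(E_T−E_S)/(RT) = (71.3−43.5)×10³/(8.314×549) = 27800/4564 = 6.091.
k_S/k_T = (1.19×10^7/7.03×10^8)·exp(6.091) = 0.01693 × 441.7 = 7.48.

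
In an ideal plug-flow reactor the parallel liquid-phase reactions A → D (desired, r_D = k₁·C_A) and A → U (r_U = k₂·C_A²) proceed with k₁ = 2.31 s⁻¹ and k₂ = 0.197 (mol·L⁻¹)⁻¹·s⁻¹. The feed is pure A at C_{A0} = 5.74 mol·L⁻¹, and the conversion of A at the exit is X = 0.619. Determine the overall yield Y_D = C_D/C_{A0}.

C_A = C_{A0}(1−X) = 2.187 mol·L⁻¹.
Along a PFR/batch, dC_D/dC_A = −r_D/(r_D+r_U) = −k₁/(k₁+k₂·C_A).
Integrating from C_{A0} to C_A: C_D = (2.31/0.197)·ln[(2.31+0.197·5.74)/(2.31+0.197·2.19)] = 11.73·ln(3.441/2.741) = 2.667 mol·L⁻¹.
Y_D = C_D/C_{A0} = 2.667/5.74 = 0.465.

0.465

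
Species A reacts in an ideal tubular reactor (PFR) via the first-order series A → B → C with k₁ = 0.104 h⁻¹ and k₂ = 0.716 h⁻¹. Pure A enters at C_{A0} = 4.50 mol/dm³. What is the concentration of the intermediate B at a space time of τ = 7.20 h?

0.357 mol/dm³

For first-order series with pure A initially, C_B(τ) = k₁C_{A0}/(k₂−k₁)·(e^(−k₁τ) − e^(−k₂τ)).
e^(−k₁τ) = e^(−0.104×7.20) = e^(−0.7488) = 0.4729; e^(−k₂τ) = e^(−5.155) = 0.005769.
C_B = 0.104×4.50/(0.716−0.104) × (0.4729−0.005769) = 0.7647×0.4672 = 0.3572 mol/dm³.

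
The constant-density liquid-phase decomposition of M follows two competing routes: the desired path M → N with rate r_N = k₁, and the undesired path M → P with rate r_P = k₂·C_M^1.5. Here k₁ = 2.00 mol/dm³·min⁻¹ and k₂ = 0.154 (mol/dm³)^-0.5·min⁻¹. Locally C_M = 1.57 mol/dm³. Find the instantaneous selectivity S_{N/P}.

S_{N/P} = r_N/r_P = (k₁)/(k₂·C_M^1.5) = (k₁/k₂)·C_M^-1.5.
= (2.00) / (0.154×1.570^1.5) = 2.000/0.3029 = 6.60.
The undesired path is higher order in M, so low C_M (CSTR or dilute feed) favours N.

6.60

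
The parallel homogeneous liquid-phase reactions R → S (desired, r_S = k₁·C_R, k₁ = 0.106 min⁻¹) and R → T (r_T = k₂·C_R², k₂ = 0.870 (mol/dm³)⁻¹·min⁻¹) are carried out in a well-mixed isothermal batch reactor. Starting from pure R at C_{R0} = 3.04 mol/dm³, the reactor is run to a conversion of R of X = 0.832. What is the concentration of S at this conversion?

C_R = C_{R0}(1−X) = 0.5107 mol/dm³.
Along a PFR/batch, dC_S/dC_R = −r_S/(r_S+r_T) = −k₁/(k₁+k₂·C_R).
Integrating from C_{R0} to C_R: C_S = (0.106/0.870)·ln[(0.106+0.870·3.04)/(0.106+0.870·0.511)] = 0.1218·ln(2.751/0.5503) = 0.1961 mol/dm³.

0.196 mol/dm³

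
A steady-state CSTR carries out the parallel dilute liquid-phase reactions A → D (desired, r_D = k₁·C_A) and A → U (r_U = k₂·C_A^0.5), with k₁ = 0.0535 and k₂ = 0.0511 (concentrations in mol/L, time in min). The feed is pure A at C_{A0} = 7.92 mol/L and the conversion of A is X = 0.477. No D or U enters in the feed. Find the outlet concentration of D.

Exit C_A = C_{A0}(1−X) = 7.92×0.523 = 4.142 mol/L.
A CSTR operates uniformly at the exit composition, giving r_D = 0.2216 and r_U = 0.1040 (each k·C_A^n at C_A = 4.142).
Fraction of consumed A going to D: r_D/(r_D+r_U) = 0.6806.
C_D = 0.6806·C_{A0}·X = 0.6806×7.92×0.477 = 2.57 mol/L.

2.57 mol/L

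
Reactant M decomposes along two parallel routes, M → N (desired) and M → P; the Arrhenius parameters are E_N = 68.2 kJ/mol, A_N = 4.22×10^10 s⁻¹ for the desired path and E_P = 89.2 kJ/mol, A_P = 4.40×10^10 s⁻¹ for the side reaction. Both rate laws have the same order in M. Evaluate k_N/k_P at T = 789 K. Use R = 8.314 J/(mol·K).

23.6

With equal orders, S_{N/P} = k_N/k_P = (A_N/A_P)·exp[(E_P−E_N)/(RT)].
(E_P−E_N)/(RT) = (89.2−68.2)×10³/(8.314×789) = 21000/6560 = 3.201.
k_N/k_P = (4.22×10^10/4.40×10^10)·exp(3.201) = 0.9591 × 24.57 = 23.6.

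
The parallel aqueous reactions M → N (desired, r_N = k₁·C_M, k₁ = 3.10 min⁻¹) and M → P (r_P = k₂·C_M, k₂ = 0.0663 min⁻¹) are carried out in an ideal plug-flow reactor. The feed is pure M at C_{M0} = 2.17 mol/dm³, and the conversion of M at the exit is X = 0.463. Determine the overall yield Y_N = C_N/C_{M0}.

0.453

C_M = C_{M0}(1−X) = 1.165 mol/dm³.
Both paths are first order in M, so the instantaneous fraction to N is constant: dC_N/d(−C_M) = k₁/(k₁+k₂) = 0.9791.
C_N = 0.9791·(C_{M0}−C_M) = 0.9791×1.005 = 0.984 mol/dm³.
Y_N = C_N/C_{M0} = 0.9837/2.17 = 0.453.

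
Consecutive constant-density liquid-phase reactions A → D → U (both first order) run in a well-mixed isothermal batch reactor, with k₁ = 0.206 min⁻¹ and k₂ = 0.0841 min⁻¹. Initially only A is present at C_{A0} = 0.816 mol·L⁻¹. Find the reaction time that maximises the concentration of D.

7.35 min

The intermediate peaks when r₁ = r₂, i.e. k₁e^(−k₁t) = k₂e^(−k₂t), giving t_opt = ln(k₂/k₁)/(k₂−k₁).
= ln(0.0841/0.206)/(0.0841−0.206) = ln(0.4083)/-0.1219 = -0.8959/-0.1219 = 7.35 min.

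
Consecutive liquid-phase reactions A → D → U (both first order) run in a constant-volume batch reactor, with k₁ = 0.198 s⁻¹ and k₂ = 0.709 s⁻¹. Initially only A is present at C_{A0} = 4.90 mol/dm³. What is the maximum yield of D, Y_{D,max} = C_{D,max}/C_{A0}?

0.170

For a first-order series the maximum intermediate yield is C_{D,max}/C_{A0} = (k₁/k₂)^[k₂/(k₂−k₁)].
= (0.198/0.709)^(0.709/(0.709−0.198)) = (0.2793)^(1.387) = 0.1704.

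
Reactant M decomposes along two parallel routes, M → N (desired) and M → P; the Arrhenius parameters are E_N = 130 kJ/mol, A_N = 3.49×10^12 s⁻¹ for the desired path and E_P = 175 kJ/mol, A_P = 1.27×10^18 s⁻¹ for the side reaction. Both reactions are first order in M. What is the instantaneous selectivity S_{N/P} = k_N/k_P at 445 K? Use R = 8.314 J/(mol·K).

With equal orders, S_{N/P} = k_N/k_P = (A_N/A_P)·exp[(E_P−E_N)/(RT)].
(E_P−E_N)/(RT) = (175−130)×10³/(8.314×445) = 45000/3700 = 12.16.
k_N/k_P = (3.49×10^12/1.27×10^18)·exp(12.16) = 2.748×10^-6 × 1.916×10^5 = 0.526.

0.526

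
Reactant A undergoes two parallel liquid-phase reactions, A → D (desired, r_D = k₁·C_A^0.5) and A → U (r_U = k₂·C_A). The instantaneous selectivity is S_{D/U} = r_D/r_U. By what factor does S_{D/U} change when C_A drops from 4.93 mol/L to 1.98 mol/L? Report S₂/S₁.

1.58

S_{D/U} = (k₁/k₂)·C_A^-0.5, so S₂/S₁ = (C_{A,2}/C_{A,1})^-0.5.
= (1.98/4.93)^(-0.5) = (0.4016)^(-0.5) = 1.58.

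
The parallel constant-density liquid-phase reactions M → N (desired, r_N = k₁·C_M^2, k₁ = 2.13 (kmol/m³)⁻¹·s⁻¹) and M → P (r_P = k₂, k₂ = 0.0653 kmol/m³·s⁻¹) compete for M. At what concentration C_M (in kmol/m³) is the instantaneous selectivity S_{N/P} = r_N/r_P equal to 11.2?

0.586 kmol/m³

S_{N/P} = (k₁/k₂)·C_M^2 ⇒ C_M = (S·k₂/k₁)^(0.5).
= (11.2×0.0653/2.13)^(0.5) = (0.3434)^(0.5) = 0.586 kmol/m³.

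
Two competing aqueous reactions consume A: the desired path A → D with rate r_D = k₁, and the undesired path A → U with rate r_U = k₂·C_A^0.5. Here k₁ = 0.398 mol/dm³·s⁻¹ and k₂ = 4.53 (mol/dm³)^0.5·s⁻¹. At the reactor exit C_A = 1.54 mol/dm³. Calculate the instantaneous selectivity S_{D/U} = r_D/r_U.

S_{D/U} = r_D/r_U = (k₁)/(k₂·C_A^0.5) = (k₁/k₂)·C_A^-0.5.
= (0.398) / (4.53×1.540^0.5) = 0.3980/5.622 = 0.0708.

0.0708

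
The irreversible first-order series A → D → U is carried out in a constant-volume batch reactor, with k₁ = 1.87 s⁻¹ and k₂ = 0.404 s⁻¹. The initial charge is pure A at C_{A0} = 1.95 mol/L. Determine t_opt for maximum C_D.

Setting dC_D/dt = 0 gives t_opt = ln(k₂/k₁)/(k₂−k₁).
= ln(0.404/1.87)/(0.404−1.87) = ln(0.2160)/-1.466 = -1.532/-1.466 = 1.05 s.

1.05 s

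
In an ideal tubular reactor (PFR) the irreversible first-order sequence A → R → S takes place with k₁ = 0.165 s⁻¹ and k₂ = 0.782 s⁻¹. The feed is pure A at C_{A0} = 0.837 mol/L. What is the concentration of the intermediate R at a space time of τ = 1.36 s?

Solving the coupled first-order balances gives C_R(τ) = [k₁/(k₂−k₁)]·C_{A0}·(e^(−k₁τ) − e^(−k₂τ)).
e^(−k₁τ) = e^(−0.165×1.36) = e^(−0.2244) = 0.7990; e^(−k₂τ) = e^(−1.064) = 0.3452.
C_R = 0.165×0.837/(0.782−0.165) × (0.7990−0.3452) = 0.2238×0.4538 = 0.1016 mol/L.

0.102 mol/L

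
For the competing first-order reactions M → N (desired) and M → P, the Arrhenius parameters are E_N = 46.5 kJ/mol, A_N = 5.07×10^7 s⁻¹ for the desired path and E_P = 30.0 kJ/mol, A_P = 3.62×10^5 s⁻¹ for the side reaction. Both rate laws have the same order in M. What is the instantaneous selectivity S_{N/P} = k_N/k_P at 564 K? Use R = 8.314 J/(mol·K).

Since both paths have the same order in M, the concentration cancels and S_{N/P} = k_N/k_P = (A_N/A_P)·exp[(E_P−E_N)/(RT)].
(E_P−E_N)/(RT) = (30.0−46.5)×10³/(8.314×564) = -16500/4689 = -3.519.
k_N/k_P = (5.07×10^7/3.62×10^5)·exp(-3.519) = 140.1 × 0.02963 = 4.15.
Since E_N > E_P, raising the temperature improves selectivity toward N.

4.15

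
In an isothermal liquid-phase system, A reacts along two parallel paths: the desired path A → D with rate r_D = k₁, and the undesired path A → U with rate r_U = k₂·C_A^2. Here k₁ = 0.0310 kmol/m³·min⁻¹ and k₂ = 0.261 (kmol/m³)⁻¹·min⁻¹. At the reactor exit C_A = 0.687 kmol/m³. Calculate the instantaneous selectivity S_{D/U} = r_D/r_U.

S_{D/U} = r_D/r_U = (k₁)/(k₂·C_A^2) = (k₁/k₂)·C_A^-2.
= (0.0310) / (0.261×0.6870^2) = 0.03100/0.1232 = 0.252.

0.252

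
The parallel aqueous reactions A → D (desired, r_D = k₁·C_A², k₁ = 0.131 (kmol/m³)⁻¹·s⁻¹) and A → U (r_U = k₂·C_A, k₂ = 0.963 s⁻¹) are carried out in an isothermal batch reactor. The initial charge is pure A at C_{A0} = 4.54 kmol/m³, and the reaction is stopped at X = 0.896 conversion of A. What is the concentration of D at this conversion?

C_A = C_{A0}(1−X) = 0.4722 kmol/m³.
Along a PFR/batch, dC_U/dC_A = −r_U/(r_D+r_U) = −k₂/(k₂+k₁·C_A).
Integrating from C_{A0} to C_A: C_U = (0.963/0.131)·ln[(0.963+0.131·4.54)/(0.963+0.131·0.472)] = 7.351·ln(1.558/1.025) = 3.078 kmol/m³.
Then C_D = (C_{A0}−C_A) − C_U = 4.068 − 3.078 = 0.9900 kmol/m³.

0.990 kmol/m³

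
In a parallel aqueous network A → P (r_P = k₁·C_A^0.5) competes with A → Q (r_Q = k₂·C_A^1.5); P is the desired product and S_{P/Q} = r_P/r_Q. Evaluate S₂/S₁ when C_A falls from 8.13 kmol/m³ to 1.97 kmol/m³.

4.13

S_{P/Q} = (k₁/k₂)·C_A⁻¹, so S₂/S₁ = (C_{A,2}/C_{A,1})⁻¹.
= 8.13/1.97 = 4.13.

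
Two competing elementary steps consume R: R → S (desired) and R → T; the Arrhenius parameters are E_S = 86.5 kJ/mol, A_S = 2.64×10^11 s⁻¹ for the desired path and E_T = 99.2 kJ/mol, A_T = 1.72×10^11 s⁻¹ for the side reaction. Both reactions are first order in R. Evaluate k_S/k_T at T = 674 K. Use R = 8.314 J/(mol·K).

Since both paths have the same order in R, the concentration cancels and S_{S/T} = k_S/k_T = (A_S/A_T)·exp[(E_T−E_S)/(RT)].
(E_T−E_S)/(RT) = (99.2−86.5)×10³/(8.314×674) = 12700/5604 = 2.266.
k_S/k_T = (2.64×10^11/1.72×10^11)·exp(2.266) = 1.535 × 9.644 = 14.8.

14.8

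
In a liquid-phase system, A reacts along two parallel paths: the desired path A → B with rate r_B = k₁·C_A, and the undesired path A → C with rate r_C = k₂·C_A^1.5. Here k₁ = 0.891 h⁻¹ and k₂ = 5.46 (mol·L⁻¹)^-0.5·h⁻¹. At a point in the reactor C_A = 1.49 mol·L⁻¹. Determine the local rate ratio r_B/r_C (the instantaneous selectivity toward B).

S_{B/C} = r_B/r_C = (k₁·C_A)/(k₂·C_A^1.5) = (k₁/k₂)·C_A^-0.5.
= (0.891×1.490) / (5.46×1.490^1.5) = 1.328/9.931 = 0.134.

0.134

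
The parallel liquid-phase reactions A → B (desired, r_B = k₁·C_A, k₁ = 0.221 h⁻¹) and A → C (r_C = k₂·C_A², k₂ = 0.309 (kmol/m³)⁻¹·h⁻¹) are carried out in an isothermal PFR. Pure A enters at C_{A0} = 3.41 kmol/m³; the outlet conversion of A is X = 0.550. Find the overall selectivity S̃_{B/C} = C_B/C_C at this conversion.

C_A = C_{A0}(1−X) = 1.534 kmol/m³.
Along a PFR/batch, dC_B/dC_A = −r_B/(r_B+r_C) = −k₁/(k₁+k₂·C_A).
Integrating from C_{A0} to C_A: C_B = (0.221/0.309)·ln[(0.221+0.309·3.41)/(0.221+0.309·1.53)] = 0.7152·ln(1.275/0.6952) = 0.4336 kmol/m³.
C_C = (C_{A0}−C_A)−C_B = 1.442 kmol/m³; S̃_{B/C} = 0.4336/1.442 = 0.301.

0.301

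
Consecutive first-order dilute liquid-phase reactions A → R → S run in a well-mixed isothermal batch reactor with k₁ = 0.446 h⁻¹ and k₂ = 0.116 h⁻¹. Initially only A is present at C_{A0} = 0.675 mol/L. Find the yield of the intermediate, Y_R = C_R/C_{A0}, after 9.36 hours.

Solving the coupled first-order balances gives C_R(t) = [k₁/(k₂−k₁)]·C_{A0}·(e^(−k₁t) − e^(−k₂t)).
e^(−k₁t) = e^(−0.446×9.36) = e^(−4.175) = 0.01538; e^(−k₂t) = e^(−1.086) = 0.3376.
C_R = 0.446×0.675/(0.116−0.446) × (0.01538−0.3376) = (-0.9123)×(-0.3223) = 0.2940 mol/L.
Y_R = C_R/C_{A0} = 0.2940/0.675 = 0.436.

0.436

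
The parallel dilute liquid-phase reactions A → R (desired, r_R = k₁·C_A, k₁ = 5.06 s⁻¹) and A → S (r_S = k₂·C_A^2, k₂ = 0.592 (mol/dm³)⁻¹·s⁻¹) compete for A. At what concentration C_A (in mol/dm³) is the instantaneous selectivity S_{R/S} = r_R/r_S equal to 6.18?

S_{R/S} = (k₁/k₂)·C_A⁻¹ ⇒ C_A = (S·k₂/k₁)^(-1).
= (6.18×0.592/5.06)^(-1) = (0.7230)^(-1) = 1.38 mol/dm³.

1.38 mol/dm³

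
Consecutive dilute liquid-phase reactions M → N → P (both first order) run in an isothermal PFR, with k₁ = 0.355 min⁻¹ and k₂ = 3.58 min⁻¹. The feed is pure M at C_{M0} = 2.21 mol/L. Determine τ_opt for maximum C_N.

Setting dC_N/dτ = 0 gives τ_opt = ln(k₂/k₁)/(k₂−k₁).
= ln(3.58/0.355)/(3.58−0.355) = ln(10.08)/3.225 = 2.311/3.225 = 0.717 min.

0.717 min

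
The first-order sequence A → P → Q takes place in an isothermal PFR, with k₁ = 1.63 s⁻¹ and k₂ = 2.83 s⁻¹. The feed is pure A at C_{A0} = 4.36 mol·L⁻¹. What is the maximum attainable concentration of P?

1.19 mol·L⁻¹

At the optimum, C_{P,max}/C_{A0} = (k₁/k₂)^[k₂/(k₂−k₁)].
= (1.63/2.83)^(2.83/(2.83−1.63)) = (0.5760)^(2.358) = 0.2722.
C_{P,max} = 0.2722×4.36 = 1.19 mol·L⁻¹.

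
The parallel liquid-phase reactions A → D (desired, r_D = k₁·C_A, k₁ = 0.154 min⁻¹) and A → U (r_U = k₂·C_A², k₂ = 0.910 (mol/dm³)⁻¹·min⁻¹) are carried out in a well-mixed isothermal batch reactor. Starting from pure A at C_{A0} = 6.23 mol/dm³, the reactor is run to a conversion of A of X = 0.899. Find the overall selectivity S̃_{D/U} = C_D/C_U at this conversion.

C_A = C_{A0}(1−X) = 0.6292 mol/dm³.
Along a PFR/batch, dC_D/dC_A = −r_D/(r_D+r_U) = −k₁/(k₁+k₂·C_A).
Integrating from C_{A0} to C_A: C_D = (0.154/0.910)·ln[(0.154+0.910·6.23)/(0.154+0.910·0.629)] = 0.1692·ln(5.823/0.7266) = 0.3522 mol/dm³.
C_U = (C_{A0}−C_A)−C_D = 5.249 mol/dm³; S̃_{D/U} = 0.3522/5.249 = 0.0671.

0.0671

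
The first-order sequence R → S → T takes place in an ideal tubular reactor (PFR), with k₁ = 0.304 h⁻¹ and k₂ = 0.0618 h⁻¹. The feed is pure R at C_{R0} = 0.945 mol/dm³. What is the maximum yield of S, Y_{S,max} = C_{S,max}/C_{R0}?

Evaluating C_S at τ_opt = ln(k₂/k₁)/(k₂−k₁) gives C_{S,max}/C_{R0} = (k₁/k₂)^[k₂/(k₂−k₁)].
= (0.304/0.0618)^(0.0618/(0.0618−0.304)) = (4.919)^(-0.2552) = 0.6660.

0.666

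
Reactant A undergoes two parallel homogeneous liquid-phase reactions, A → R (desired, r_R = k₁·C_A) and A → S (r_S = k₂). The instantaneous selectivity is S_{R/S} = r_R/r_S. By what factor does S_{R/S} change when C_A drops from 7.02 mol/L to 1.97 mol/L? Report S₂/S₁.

S_{R/S} = (k₁/k₂)·C_A, so S₂/S₁ = (C_{A,2}/C_{A,1}).
= 1.97/7.02 = 0.281.

0.281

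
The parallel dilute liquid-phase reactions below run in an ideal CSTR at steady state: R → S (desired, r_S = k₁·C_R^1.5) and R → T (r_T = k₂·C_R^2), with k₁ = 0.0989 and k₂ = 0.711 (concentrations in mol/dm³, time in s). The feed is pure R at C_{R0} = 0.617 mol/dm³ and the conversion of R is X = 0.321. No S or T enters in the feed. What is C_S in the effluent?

Exit C_R = C_{R0}(1−X) = 0.617×0.679 = 0.4189 mol/dm³.
A CSTR operates uniformly at the exit composition, giving r_S = 0.02682 and r_T = 0.1248 (each k·C_R^n at C_R = 0.4189).
Fraction of consumed R going to S: r_S/(r_S+r_T) = 0.1769.
C_S = 0.1769·C_{R0}·X = 0.1769×0.617×0.321 = 0.0350 mol/dm³.

0.0350 mol/dm³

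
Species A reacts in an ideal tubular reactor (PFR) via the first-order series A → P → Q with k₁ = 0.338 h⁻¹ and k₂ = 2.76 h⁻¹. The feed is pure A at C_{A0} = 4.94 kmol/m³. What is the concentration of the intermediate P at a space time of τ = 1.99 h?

0.349 kmol/m³

For first-order series with pure A initially, C_P(τ) = k₁C_{A0}/(k₂−k₁)·(e^(−k₁τ) − e^(−k₂τ)).
e^(−k₁τ) = e^(−0.338×1.99) = e^(−0.6726) = 0.5104; e^(−k₂τ) = e^(−5.492) = 0.004118.
C_P = 0.338×4.94/(2.76−0.338) × (0.5104−0.004118) = 0.6894×0.5063 = 0.3490 kmol/m³.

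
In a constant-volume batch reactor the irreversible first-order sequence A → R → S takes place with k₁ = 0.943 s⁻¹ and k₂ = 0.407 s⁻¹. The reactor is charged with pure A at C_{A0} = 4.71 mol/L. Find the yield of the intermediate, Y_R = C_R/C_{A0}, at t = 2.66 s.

0.453

For first-order series with pure A initially, C_R(t) = k₁C_{A0}/(k₂−k₁)·(e^(−k₁t) − e^(−k₂t)).
e^(−k₁t) = e^(−0.943×2.66) = e^(−2.508) = 0.08140; e^(−k₂t) = e^(−1.083) = 0.3387.
C_R = 0.943×4.71/(0.407−0.943) × (0.08140−0.3387) = (-8.286)×(-0.2573) = 2.132 mol/L.
Y_R = C_R/C_{A0} = 2.132/4.71 = 0.453.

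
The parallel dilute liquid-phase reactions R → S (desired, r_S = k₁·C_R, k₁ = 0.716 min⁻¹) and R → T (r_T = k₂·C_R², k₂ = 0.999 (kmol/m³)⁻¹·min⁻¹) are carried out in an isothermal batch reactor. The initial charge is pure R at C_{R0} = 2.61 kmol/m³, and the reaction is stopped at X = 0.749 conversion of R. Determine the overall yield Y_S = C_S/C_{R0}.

0.243

C_R = C_{R0}(1−X) = 0.6551 kmol/m³.
Along a PFR/batch, dC_S/dC_R = −r_S/(r_S+r_T) = −k₁/(k₁+k₂·C_R).
Integrating from C_{R0} to C_R: C_S = (0.716/0.999)·ln[(0.716+0.999·2.61)/(0.716+0.999·0.655)] = 0.7167·ln(3.323/1.370) = 0.6349 kmol/m³.
Y_S = C_S/C_{R0} = 0.6349/2.61 = 0.243.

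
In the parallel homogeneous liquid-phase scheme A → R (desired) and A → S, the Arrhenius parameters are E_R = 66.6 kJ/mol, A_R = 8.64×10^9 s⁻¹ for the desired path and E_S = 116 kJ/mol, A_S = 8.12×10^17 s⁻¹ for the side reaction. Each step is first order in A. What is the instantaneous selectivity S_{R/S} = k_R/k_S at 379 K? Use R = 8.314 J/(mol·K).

0.0685

k_R/k_S = (A_R/A_S)·exp[−(E_R−E_S)/(RT)] = (A_R/A_S)·exp[(E_S−E_R)/(RT)].
(E_S−E_R)/(RT) = (116−66.6)×10³/(8.314×379) = 49400/3151 = 15.68.
k_R/k_S = (8.64×10^9/8.12×10^17)·exp(15.68) = 1.064×10^-8 × 6.437×10^6 = 0.0685.
Since E_R < E_S, lowering the temperature improves selectivity toward R.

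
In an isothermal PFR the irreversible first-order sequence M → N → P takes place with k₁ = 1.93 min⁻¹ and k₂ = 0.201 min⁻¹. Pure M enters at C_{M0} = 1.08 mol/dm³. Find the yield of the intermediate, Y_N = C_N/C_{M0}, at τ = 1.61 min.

Solving the coupled first-order balances gives C_N(τ) = [k₁/(k₂−k₁)]·C_{M0}·(e^(−k₁τ) − e^(−k₂τ)).
e^(−k₁τ) = e^(−1.93×1.61) = e^(−3.107) = 0.04472; e^(−k₂τ) = e^(−0.3236) = 0.7235.
C_N = 1.93×1.08/(0.201−1.93) × (0.04472−0.7235) = (-1.206)×(-0.6788) = 0.8183 mol/dm³.
Y_N = C_N/C_{M0} = 0.8183/1.08 = 0.758.

0.758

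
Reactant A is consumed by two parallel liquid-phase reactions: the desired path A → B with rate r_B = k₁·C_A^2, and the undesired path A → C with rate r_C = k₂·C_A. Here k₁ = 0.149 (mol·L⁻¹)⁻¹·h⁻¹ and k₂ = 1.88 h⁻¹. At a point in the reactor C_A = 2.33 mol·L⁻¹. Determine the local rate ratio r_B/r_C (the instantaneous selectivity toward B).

S_{B/C} = r_B/r_C = (k₁·C_A^2)/(k₂·C_A) = (k₁/k₂)·C_A.
= (0.149×2.330^2) / (1.88×2.330) = 0.8089/4.380 = 0.185.
Since the desired path is higher order in A, keeping C_A high (PFR or concentrated feed) favours B.

0.185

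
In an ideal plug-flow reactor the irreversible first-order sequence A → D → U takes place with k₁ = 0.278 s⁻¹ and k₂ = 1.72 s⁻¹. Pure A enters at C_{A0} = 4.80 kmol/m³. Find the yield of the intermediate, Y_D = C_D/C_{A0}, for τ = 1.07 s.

For first-order series with pure A initially, C_D(τ) = k₁C_{A0}/(k₂−k₁)·(e^(−k₁τ) − e^(−k₂τ)).
e^(−k₁τ) = e^(−0.278×1.07) = e^(−0.2975) = 0.7427; e^(−k₂τ) = e^(−1.840) = 0.1588.
C_D = 0.278×4.80/(1.72−0.278) × (0.7427−0.1588) = 0.9254×0.5839 = 0.5404 kmol/m³.
Y_D = C_D/C_{A0} = 0.5404/4.80 = 0.113.

0.113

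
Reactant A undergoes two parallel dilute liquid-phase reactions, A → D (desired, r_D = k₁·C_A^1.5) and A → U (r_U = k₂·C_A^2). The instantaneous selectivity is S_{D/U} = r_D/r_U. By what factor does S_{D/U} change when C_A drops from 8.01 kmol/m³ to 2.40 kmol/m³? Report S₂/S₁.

1.83

S_{D/U} = (k₁/k₂)·C_A^-0.5, so S₂/S₁ = (C_{A,2}/C_{A,1})^-0.5.
= (2.40/8.01)^(-0.5) = (0.2996)^(-0.5) = 1.83.
Selectivity toward D rises as C_A falls — low-concentration operation is favoured.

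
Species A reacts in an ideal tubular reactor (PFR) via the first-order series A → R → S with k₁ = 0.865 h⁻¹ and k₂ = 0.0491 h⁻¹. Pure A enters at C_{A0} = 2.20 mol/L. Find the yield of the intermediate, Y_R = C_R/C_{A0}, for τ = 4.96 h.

0.816

For first-order series with pure A initially, C_R(τ) = k₁C_{A0}/(k₂−k₁)·(e^(−k₁τ) − e^(−k₂τ)).
e^(−k₁τ) = e^(−0.865×4.96) = e^(−4.290) = 0.01370; e^(−k₂τ) = e^(−0.2435) = 0.7839.
C_R = 0.865×2.20/(0.0491−0.865) × (0.01370−0.7839) = (-2.332)×(-0.7702) = 1.796 mol/L.
Y_R = C_R/C_{A0} = 1.796/2.20 = 0.816.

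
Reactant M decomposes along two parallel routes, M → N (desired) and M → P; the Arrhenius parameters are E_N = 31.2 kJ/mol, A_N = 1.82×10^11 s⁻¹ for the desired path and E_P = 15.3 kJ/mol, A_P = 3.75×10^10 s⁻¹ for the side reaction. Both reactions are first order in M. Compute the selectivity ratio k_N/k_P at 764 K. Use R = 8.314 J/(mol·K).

k_N/k_P = (A_N/A_P)·exp[−(E_N−E_P)/(RT)] = (A_N/A_P)·exp[(E_P−E_N)/(RT)].
(E_P−E_N)/(RT) = (15.3−31.2)×10³/(8.314×764) = -15900/6352 = -2.503.
k_N/k_P = (1.82×10^11/3.75×10^10)·exp(-2.503) = 4.853 × 0.08182 = 0.397.
Since E_N > E_P, raising the temperature improves selectivity toward N.

0.397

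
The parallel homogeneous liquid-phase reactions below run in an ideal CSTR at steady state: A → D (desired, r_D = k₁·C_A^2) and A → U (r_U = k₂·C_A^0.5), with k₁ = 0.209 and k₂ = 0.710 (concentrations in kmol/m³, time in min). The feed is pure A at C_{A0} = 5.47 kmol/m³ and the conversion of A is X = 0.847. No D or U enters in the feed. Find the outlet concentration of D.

0.852 kmol/m³

Exit C_A = C_{A0}(1−X) = 5.47×0.153 = 0.8369 kmol/m³.
A CSTR operates uniformly at the exit composition, giving r_D = 0.1464 and r_U = 0.6495 (each k·C_A^n at C_A = 0.8369).
Fraction of consumed A going to D: r_D/(r_D+r_U) = 0.1839.
C_D = 0.1839·C_{A0}·X = 0.1839×5.47×0.847 = 0.852 kmol/m³.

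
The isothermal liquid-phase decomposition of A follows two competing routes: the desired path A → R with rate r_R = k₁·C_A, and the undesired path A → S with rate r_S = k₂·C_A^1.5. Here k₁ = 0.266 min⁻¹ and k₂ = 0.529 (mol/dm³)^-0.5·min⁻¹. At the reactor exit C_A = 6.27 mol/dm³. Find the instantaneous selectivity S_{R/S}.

S_{R/S} = r_R/r_S = (k₁·C_A)/(k₂·C_A^1.5) = (k₁/k₂)·C_A^-0.5.
= (0.266×6.270) / (0.529×6.270^1.5) = 1.668/8.305 = 0.201.

0.201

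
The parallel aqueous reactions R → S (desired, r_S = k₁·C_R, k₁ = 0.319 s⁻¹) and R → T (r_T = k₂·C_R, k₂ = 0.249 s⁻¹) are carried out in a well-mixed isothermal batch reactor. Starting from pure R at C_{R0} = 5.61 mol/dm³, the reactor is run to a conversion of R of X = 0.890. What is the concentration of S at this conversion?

C_R = C_{R0}(1−X) = 0.6171 mol/dm³.
Both paths are first order in R, so the instantaneous fraction to S is constant: dC_S/d(−C_R) = k₁/(k₁+k₂) = 0.5616.
C_S = 0.5616·(C_{R0}−C_R) = 0.5616×4.993 = 2.80 mol/dm³.

2.80 mol/dm³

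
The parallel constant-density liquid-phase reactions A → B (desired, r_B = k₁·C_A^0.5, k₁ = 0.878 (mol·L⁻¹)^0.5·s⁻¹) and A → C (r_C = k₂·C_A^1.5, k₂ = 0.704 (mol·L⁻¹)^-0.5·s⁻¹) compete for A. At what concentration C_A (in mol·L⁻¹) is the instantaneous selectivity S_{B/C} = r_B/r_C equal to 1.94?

S_{B/C} = (k₁/k₂)·C_A⁻¹ ⇒ C_A = (S·k₂/k₁)^(-1).
= (1.94×0.704/0.878)^(-1) = (1.556)^(-1) = 0.643 mol·L⁻¹.

0.643 mol·L⁻¹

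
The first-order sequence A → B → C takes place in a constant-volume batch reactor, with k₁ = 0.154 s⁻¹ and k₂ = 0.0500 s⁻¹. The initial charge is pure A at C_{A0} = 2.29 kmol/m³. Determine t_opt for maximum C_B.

For first-order series the maximum of C_B occurs at t_opt = ln(k₂/k₁)/(k₂−k₁).
= ln(0.0500/0.154)/(0.0500−0.154) = ln(0.3247)/-0.1040 = -1.125/-0.1040 = 10.8 s.

10.8 s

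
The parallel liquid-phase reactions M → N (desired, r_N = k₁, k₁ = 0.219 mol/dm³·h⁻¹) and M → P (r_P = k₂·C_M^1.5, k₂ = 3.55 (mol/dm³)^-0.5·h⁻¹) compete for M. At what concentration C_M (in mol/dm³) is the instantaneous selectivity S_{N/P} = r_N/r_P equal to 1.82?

0.105 mol/dm³

S_{N/P} = (k₁/k₂)·C_M^-1.5 ⇒ C_M = (S·k₂/k₁)^(1/(-1.5)).
= (1.82×3.55/0.219)^(-0.6667) = (29.50)^(-0.6667) = 0.105 mol/dm³.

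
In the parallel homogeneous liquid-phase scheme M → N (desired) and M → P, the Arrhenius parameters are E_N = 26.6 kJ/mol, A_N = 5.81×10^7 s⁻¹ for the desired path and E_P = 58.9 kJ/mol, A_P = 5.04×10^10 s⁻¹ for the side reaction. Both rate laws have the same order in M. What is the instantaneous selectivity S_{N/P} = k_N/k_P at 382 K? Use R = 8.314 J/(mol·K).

With equal orders, S_{N/P} = k_N/k_P = (A_N/A_P)·exp[(E_P−E_N)/(RT)].
(E_P−E_N)/(RT) = (58.9−26.6)×10³/(8.314×382) = 32300/3176 = 10.17.
k_N/k_P = (5.81×10^7/5.04×10^10)·exp(10.17) = 0.001153 × 26113 = 30.1.

30.1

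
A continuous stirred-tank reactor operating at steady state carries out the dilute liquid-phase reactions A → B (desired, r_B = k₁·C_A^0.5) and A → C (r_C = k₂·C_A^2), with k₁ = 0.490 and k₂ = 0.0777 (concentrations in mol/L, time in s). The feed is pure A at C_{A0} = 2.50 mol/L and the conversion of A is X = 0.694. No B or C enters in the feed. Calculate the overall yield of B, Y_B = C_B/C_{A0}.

0.627

Exit C_A = C_{A0}(1−X) = 2.50×0.306 = 0.7650 mol/L.
A CSTR operates uniformly at the exit composition, giving r_B = 0.4286 and r_C = 0.04547 (each k·C_A^n at C_A = 0.7650).
Fraction of consumed A going to B: r_B/(r_B+r_C) = 0.9041.
C_B = 0.9041·C_{A0}·X = 0.9041×2.50×0.694 = 1.57 mol/L; Y_B = C_B/C_{A0} = 0.627.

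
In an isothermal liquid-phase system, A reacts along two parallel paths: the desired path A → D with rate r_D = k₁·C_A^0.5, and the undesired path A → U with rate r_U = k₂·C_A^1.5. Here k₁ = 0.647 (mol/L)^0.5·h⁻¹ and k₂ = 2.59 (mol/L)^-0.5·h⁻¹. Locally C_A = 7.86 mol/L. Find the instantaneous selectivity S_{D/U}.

0.0318

S_{D/U} = r_D/r_U = (k₁·C_A^0.5)/(k₂·C_A^1.5) = (k₁/k₂)·C_A⁻¹.
= (0.647×7.860^0.5) / (2.59×7.860^1.5) = 1.814/57.07 = 0.0318.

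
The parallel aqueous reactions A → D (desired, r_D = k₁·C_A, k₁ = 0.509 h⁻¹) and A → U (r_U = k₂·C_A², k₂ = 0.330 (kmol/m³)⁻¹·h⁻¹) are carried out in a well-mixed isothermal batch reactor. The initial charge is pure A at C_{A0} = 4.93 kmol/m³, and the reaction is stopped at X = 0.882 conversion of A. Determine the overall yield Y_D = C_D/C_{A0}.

0.349

C_A = C_{A0}(1−X) = 0.5817 kmol/m³.
Along a PFR/batch, dC_D/dC_A = −r_D/(r_D+r_U) = −k₁/(k₁+k₂·C_A).
Integrating from C_{A0} to C_A: C_D = (0.509/0.330)·ln[(0.509+0.330·4.93)/(0.509+0.330·0.582)] = 1.542·ln(2.136/0.7010) = 1.719 kmol/m³.
Y_D = C_D/C_{A0} = 1.719/4.93 = 0.349.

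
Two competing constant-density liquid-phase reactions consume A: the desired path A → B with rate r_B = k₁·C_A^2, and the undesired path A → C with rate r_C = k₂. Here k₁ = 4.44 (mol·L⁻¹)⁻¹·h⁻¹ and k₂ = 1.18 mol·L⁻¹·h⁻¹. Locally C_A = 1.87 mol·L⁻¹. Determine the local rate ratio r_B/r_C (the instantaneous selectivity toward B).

13.2

S_{B/C} = r_B/r_C = (k₁·C_A^2)/(k₂) = (k₁/k₂)·C_A^2.
= (4.44×1.870^2) / (1.18) = 15.53/1.180 = 13.2.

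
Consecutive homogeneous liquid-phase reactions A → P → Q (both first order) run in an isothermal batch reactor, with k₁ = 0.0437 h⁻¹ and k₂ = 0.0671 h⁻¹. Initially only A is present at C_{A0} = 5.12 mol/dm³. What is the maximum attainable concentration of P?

1.50 mol/dm³

At the optimum, C_{P,max}/C_{A0} = (k₁/k₂)^[k₂/(k₂−k₁)].
= (0.0437/0.0671)^(0.0671/(0.0671−0.0437)) = (0.6513)^(2.868) = 0.2924.
C_{P,max} = 0.2924×5.12 = 1.50 mol/dm³.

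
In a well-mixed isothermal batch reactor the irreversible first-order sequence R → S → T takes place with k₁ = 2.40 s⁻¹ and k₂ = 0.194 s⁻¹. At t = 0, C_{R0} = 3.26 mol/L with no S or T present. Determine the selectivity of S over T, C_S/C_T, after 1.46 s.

4.30

The intermediate concentration in a first-order A→B→C sequence is C_S = k₁C_{R0}(e^(−k₁t) − e^(−k₂t))/(k₂−k₁).
e^(−k₁t) = e^(−2.40×1.46) = e^(−3.504) = 0.03008; e^(−k₂t) = e^(−0.2832) = 0.7533.
C_S = 2.40×3.26/(0.194−2.40) × (0.03008−0.7533) = (-3.547)×(-0.7233) = 2.565 mol/L.
C_R = C_{R0}e^(−k₁t) = 0.09805 mol/L, so C_T = C_{R0}−C_R−C_S = 0.5968 mol/L; C_S/C_T = 4.30.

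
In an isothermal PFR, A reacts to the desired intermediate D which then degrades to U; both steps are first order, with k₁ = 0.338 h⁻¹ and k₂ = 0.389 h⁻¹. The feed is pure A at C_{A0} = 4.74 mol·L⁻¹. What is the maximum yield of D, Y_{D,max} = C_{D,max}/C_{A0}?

For a first-order series the maximum intermediate yield is C_{D,max}/C_{A0} = (k₁/k₂)^[k₂/(k₂−k₁)].
= (0.338/0.389)^(0.389/(0.389−0.338)) = (0.8689)^(7.627) = 0.3424.

0.342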